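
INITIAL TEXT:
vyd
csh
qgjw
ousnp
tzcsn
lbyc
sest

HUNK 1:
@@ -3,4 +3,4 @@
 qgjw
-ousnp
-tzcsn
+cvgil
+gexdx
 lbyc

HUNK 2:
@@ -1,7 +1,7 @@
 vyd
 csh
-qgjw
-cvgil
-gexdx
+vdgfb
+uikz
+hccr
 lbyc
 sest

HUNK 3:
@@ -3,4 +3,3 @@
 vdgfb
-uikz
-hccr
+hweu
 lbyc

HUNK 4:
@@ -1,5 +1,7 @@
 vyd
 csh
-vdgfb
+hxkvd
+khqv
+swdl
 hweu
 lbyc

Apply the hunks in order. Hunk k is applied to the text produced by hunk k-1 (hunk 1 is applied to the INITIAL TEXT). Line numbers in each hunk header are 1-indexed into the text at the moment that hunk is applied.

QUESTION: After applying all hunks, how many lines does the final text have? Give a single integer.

Answer: 8

Derivation:
Hunk 1: at line 3 remove [ousnp,tzcsn] add [cvgil,gexdx] -> 7 lines: vyd csh qgjw cvgil gexdx lbyc sest
Hunk 2: at line 1 remove [qgjw,cvgil,gexdx] add [vdgfb,uikz,hccr] -> 7 lines: vyd csh vdgfb uikz hccr lbyc sest
Hunk 3: at line 3 remove [uikz,hccr] add [hweu] -> 6 lines: vyd csh vdgfb hweu lbyc sest
Hunk 4: at line 1 remove [vdgfb] add [hxkvd,khqv,swdl] -> 8 lines: vyd csh hxkvd khqv swdl hweu lbyc sest
Final line count: 8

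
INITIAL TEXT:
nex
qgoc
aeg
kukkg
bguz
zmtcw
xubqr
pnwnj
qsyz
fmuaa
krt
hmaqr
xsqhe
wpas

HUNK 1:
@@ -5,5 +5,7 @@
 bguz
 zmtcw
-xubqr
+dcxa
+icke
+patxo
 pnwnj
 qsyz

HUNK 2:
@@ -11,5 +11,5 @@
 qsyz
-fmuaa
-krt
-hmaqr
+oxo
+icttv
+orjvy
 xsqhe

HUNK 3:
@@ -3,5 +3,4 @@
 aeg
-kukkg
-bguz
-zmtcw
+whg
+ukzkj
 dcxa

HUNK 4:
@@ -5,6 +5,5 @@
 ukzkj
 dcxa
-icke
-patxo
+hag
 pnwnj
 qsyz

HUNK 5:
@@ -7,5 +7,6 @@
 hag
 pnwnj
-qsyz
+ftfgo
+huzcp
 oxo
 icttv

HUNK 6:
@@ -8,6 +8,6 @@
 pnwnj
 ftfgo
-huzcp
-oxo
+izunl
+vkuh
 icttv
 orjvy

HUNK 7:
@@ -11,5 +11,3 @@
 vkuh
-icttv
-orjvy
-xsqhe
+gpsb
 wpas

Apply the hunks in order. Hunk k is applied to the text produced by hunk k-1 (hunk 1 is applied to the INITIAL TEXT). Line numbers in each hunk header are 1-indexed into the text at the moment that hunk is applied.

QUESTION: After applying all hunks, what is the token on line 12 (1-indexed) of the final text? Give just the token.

Hunk 1: at line 5 remove [xubqr] add [dcxa,icke,patxo] -> 16 lines: nex qgoc aeg kukkg bguz zmtcw dcxa icke patxo pnwnj qsyz fmuaa krt hmaqr xsqhe wpas
Hunk 2: at line 11 remove [fmuaa,krt,hmaqr] add [oxo,icttv,orjvy] -> 16 lines: nex qgoc aeg kukkg bguz zmtcw dcxa icke patxo pnwnj qsyz oxo icttv orjvy xsqhe wpas
Hunk 3: at line 3 remove [kukkg,bguz,zmtcw] add [whg,ukzkj] -> 15 lines: nex qgoc aeg whg ukzkj dcxa icke patxo pnwnj qsyz oxo icttv orjvy xsqhe wpas
Hunk 4: at line 5 remove [icke,patxo] add [hag] -> 14 lines: nex qgoc aeg whg ukzkj dcxa hag pnwnj qsyz oxo icttv orjvy xsqhe wpas
Hunk 5: at line 7 remove [qsyz] add [ftfgo,huzcp] -> 15 lines: nex qgoc aeg whg ukzkj dcxa hag pnwnj ftfgo huzcp oxo icttv orjvy xsqhe wpas
Hunk 6: at line 8 remove [huzcp,oxo] add [izunl,vkuh] -> 15 lines: nex qgoc aeg whg ukzkj dcxa hag pnwnj ftfgo izunl vkuh icttv orjvy xsqhe wpas
Hunk 7: at line 11 remove [icttv,orjvy,xsqhe] add [gpsb] -> 13 lines: nex qgoc aeg whg ukzkj dcxa hag pnwnj ftfgo izunl vkuh gpsb wpas
Final line 12: gpsb

Answer: gpsb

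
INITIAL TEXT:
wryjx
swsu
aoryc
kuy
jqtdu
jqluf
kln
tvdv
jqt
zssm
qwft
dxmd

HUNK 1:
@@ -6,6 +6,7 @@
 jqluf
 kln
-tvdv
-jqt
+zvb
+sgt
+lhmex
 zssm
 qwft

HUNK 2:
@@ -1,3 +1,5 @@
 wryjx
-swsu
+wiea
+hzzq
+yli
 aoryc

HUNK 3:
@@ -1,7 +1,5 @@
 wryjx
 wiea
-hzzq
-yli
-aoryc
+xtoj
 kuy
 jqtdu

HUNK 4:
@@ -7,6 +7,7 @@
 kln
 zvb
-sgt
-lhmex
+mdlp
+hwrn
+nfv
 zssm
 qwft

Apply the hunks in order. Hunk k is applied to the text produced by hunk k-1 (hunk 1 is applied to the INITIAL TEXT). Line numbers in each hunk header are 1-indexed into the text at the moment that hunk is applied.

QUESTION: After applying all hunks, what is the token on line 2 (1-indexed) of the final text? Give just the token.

Answer: wiea

Derivation:
Hunk 1: at line 6 remove [tvdv,jqt] add [zvb,sgt,lhmex] -> 13 lines: wryjx swsu aoryc kuy jqtdu jqluf kln zvb sgt lhmex zssm qwft dxmd
Hunk 2: at line 1 remove [swsu] add [wiea,hzzq,yli] -> 15 lines: wryjx wiea hzzq yli aoryc kuy jqtdu jqluf kln zvb sgt lhmex zssm qwft dxmd
Hunk 3: at line 1 remove [hzzq,yli,aoryc] add [xtoj] -> 13 lines: wryjx wiea xtoj kuy jqtdu jqluf kln zvb sgt lhmex zssm qwft dxmd
Hunk 4: at line 7 remove [sgt,lhmex] add [mdlp,hwrn,nfv] -> 14 lines: wryjx wiea xtoj kuy jqtdu jqluf kln zvb mdlp hwrn nfv zssm qwft dxmd
Final line 2: wiea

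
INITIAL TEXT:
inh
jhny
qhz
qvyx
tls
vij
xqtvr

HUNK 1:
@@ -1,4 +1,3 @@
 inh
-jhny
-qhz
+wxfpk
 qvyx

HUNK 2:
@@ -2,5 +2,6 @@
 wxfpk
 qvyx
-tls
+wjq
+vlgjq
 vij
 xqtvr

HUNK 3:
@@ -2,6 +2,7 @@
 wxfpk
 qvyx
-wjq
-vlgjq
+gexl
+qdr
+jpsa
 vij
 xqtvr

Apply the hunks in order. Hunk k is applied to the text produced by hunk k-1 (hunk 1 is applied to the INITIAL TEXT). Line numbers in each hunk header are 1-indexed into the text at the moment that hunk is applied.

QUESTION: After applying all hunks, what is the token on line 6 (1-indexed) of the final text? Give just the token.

Hunk 1: at line 1 remove [jhny,qhz] add [wxfpk] -> 6 lines: inh wxfpk qvyx tls vij xqtvr
Hunk 2: at line 2 remove [tls] add [wjq,vlgjq] -> 7 lines: inh wxfpk qvyx wjq vlgjq vij xqtvr
Hunk 3: at line 2 remove [wjq,vlgjq] add [gexl,qdr,jpsa] -> 8 lines: inh wxfpk qvyx gexl qdr jpsa vij xqtvr
Final line 6: jpsa

Answer: jpsa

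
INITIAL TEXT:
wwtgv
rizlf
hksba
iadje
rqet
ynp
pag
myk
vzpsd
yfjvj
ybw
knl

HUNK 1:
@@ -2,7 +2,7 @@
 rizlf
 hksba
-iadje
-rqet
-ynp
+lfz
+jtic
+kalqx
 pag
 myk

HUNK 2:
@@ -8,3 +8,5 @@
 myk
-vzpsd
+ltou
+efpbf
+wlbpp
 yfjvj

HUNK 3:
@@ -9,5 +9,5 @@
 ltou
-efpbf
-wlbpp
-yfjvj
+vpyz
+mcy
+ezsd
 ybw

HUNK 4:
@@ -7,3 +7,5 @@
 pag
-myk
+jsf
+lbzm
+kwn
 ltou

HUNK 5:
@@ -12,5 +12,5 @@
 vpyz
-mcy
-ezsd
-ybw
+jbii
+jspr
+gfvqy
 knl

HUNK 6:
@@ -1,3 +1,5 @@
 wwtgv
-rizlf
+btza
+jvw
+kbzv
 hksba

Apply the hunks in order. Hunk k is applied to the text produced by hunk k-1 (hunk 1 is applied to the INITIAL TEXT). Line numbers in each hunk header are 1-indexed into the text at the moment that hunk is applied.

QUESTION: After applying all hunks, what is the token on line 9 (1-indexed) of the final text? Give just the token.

Answer: pag

Derivation:
Hunk 1: at line 2 remove [iadje,rqet,ynp] add [lfz,jtic,kalqx] -> 12 lines: wwtgv rizlf hksba lfz jtic kalqx pag myk vzpsd yfjvj ybw knl
Hunk 2: at line 8 remove [vzpsd] add [ltou,efpbf,wlbpp] -> 14 lines: wwtgv rizlf hksba lfz jtic kalqx pag myk ltou efpbf wlbpp yfjvj ybw knl
Hunk 3: at line 9 remove [efpbf,wlbpp,yfjvj] add [vpyz,mcy,ezsd] -> 14 lines: wwtgv rizlf hksba lfz jtic kalqx pag myk ltou vpyz mcy ezsd ybw knl
Hunk 4: at line 7 remove [myk] add [jsf,lbzm,kwn] -> 16 lines: wwtgv rizlf hksba lfz jtic kalqx pag jsf lbzm kwn ltou vpyz mcy ezsd ybw knl
Hunk 5: at line 12 remove [mcy,ezsd,ybw] add [jbii,jspr,gfvqy] -> 16 lines: wwtgv rizlf hksba lfz jtic kalqx pag jsf lbzm kwn ltou vpyz jbii jspr gfvqy knl
Hunk 6: at line 1 remove [rizlf] add [btza,jvw,kbzv] -> 18 lines: wwtgv btza jvw kbzv hksba lfz jtic kalqx pag jsf lbzm kwn ltou vpyz jbii jspr gfvqy knl
Final line 9: pag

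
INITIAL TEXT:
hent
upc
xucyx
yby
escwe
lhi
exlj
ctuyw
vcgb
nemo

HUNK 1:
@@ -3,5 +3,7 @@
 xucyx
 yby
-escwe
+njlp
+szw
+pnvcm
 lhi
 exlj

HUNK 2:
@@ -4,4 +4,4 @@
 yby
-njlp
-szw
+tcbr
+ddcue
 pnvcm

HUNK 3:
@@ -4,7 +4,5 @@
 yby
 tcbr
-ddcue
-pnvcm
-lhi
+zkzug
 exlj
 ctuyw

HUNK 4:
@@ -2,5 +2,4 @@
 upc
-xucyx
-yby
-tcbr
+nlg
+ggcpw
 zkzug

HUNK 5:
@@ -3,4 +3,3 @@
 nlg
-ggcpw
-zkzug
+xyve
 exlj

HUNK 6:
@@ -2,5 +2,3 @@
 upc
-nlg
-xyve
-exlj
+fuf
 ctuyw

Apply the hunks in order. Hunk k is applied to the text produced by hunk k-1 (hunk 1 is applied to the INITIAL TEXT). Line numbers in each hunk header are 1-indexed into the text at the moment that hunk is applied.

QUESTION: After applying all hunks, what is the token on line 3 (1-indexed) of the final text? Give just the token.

Answer: fuf

Derivation:
Hunk 1: at line 3 remove [escwe] add [njlp,szw,pnvcm] -> 12 lines: hent upc xucyx yby njlp szw pnvcm lhi exlj ctuyw vcgb nemo
Hunk 2: at line 4 remove [njlp,szw] add [tcbr,ddcue] -> 12 lines: hent upc xucyx yby tcbr ddcue pnvcm lhi exlj ctuyw vcgb nemo
Hunk 3: at line 4 remove [ddcue,pnvcm,lhi] add [zkzug] -> 10 lines: hent upc xucyx yby tcbr zkzug exlj ctuyw vcgb nemo
Hunk 4: at line 2 remove [xucyx,yby,tcbr] add [nlg,ggcpw] -> 9 lines: hent upc nlg ggcpw zkzug exlj ctuyw vcgb nemo
Hunk 5: at line 3 remove [ggcpw,zkzug] add [xyve] -> 8 lines: hent upc nlg xyve exlj ctuyw vcgb nemo
Hunk 6: at line 2 remove [nlg,xyve,exlj] add [fuf] -> 6 lines: hent upc fuf ctuyw vcgb nemo
Final line 3: fuf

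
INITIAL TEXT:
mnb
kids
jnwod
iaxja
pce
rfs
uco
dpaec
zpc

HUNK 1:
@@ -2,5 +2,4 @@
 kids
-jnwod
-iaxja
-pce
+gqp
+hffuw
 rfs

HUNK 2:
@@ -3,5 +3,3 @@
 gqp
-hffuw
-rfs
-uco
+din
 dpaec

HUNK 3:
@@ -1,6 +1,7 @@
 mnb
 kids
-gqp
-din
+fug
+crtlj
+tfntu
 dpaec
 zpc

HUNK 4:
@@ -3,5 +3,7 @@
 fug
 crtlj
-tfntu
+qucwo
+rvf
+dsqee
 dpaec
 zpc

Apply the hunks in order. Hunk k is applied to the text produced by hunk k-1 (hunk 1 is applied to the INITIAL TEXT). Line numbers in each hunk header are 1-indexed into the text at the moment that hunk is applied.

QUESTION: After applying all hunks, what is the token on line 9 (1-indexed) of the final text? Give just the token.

Answer: zpc

Derivation:
Hunk 1: at line 2 remove [jnwod,iaxja,pce] add [gqp,hffuw] -> 8 lines: mnb kids gqp hffuw rfs uco dpaec zpc
Hunk 2: at line 3 remove [hffuw,rfs,uco] add [din] -> 6 lines: mnb kids gqp din dpaec zpc
Hunk 3: at line 1 remove [gqp,din] add [fug,crtlj,tfntu] -> 7 lines: mnb kids fug crtlj tfntu dpaec zpc
Hunk 4: at line 3 remove [tfntu] add [qucwo,rvf,dsqee] -> 9 lines: mnb kids fug crtlj qucwo rvf dsqee dpaec zpc
Final line 9: zpc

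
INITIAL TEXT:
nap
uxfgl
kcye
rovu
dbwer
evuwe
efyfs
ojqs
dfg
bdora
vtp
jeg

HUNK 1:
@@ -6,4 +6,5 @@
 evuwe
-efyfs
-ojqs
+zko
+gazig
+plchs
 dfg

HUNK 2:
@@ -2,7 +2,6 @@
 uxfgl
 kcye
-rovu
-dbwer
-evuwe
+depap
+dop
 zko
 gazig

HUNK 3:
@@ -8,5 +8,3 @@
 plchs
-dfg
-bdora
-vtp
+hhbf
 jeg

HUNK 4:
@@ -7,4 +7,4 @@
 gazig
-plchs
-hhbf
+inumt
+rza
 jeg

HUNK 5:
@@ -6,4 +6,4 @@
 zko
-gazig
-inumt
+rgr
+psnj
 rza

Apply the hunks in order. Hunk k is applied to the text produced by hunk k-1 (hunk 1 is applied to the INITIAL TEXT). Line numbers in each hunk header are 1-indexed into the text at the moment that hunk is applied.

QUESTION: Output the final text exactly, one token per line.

Hunk 1: at line 6 remove [efyfs,ojqs] add [zko,gazig,plchs] -> 13 lines: nap uxfgl kcye rovu dbwer evuwe zko gazig plchs dfg bdora vtp jeg
Hunk 2: at line 2 remove [rovu,dbwer,evuwe] add [depap,dop] -> 12 lines: nap uxfgl kcye depap dop zko gazig plchs dfg bdora vtp jeg
Hunk 3: at line 8 remove [dfg,bdora,vtp] add [hhbf] -> 10 lines: nap uxfgl kcye depap dop zko gazig plchs hhbf jeg
Hunk 4: at line 7 remove [plchs,hhbf] add [inumt,rza] -> 10 lines: nap uxfgl kcye depap dop zko gazig inumt rza jeg
Hunk 5: at line 6 remove [gazig,inumt] add [rgr,psnj] -> 10 lines: nap uxfgl kcye depap dop zko rgr psnj rza jeg

Answer: nap
uxfgl
kcye
depap
dop
zko
rgr
psnj
rza
jeg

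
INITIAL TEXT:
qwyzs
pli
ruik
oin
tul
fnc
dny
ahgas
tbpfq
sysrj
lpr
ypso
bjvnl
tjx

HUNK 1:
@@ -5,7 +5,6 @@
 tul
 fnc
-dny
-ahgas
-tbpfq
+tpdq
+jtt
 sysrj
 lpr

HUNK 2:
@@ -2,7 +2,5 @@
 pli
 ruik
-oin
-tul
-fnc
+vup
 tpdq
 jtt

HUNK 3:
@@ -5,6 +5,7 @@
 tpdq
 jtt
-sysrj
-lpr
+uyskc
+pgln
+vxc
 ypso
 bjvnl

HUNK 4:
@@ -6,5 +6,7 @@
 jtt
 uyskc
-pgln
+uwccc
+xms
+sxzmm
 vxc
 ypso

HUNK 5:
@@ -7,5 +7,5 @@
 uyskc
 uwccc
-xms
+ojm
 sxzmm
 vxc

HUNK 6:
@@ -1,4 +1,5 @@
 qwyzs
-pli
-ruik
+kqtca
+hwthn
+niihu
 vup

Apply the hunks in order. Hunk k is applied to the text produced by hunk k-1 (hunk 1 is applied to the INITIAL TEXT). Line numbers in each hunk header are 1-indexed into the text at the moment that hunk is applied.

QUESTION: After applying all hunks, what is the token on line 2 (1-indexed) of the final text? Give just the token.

Answer: kqtca

Derivation:
Hunk 1: at line 5 remove [dny,ahgas,tbpfq] add [tpdq,jtt] -> 13 lines: qwyzs pli ruik oin tul fnc tpdq jtt sysrj lpr ypso bjvnl tjx
Hunk 2: at line 2 remove [oin,tul,fnc] add [vup] -> 11 lines: qwyzs pli ruik vup tpdq jtt sysrj lpr ypso bjvnl tjx
Hunk 3: at line 5 remove [sysrj,lpr] add [uyskc,pgln,vxc] -> 12 lines: qwyzs pli ruik vup tpdq jtt uyskc pgln vxc ypso bjvnl tjx
Hunk 4: at line 6 remove [pgln] add [uwccc,xms,sxzmm] -> 14 lines: qwyzs pli ruik vup tpdq jtt uyskc uwccc xms sxzmm vxc ypso bjvnl tjx
Hunk 5: at line 7 remove [xms] add [ojm] -> 14 lines: qwyzs pli ruik vup tpdq jtt uyskc uwccc ojm sxzmm vxc ypso bjvnl tjx
Hunk 6: at line 1 remove [pli,ruik] add [kqtca,hwthn,niihu] -> 15 lines: qwyzs kqtca hwthn niihu vup tpdq jtt uyskc uwccc ojm sxzmm vxc ypso bjvnl tjx
Final line 2: kqtca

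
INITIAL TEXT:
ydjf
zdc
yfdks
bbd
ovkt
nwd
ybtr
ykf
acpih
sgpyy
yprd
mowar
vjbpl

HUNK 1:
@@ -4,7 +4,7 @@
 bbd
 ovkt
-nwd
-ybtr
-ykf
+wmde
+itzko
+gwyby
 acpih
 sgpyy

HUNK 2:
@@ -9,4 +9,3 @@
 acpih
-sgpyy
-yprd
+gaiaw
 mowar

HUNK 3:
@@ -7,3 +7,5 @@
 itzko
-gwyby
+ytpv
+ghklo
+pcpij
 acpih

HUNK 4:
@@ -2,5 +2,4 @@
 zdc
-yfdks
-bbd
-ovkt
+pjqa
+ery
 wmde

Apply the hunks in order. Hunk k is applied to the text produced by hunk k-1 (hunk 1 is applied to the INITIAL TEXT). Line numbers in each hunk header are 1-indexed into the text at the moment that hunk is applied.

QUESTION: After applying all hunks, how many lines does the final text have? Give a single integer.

Hunk 1: at line 4 remove [nwd,ybtr,ykf] add [wmde,itzko,gwyby] -> 13 lines: ydjf zdc yfdks bbd ovkt wmde itzko gwyby acpih sgpyy yprd mowar vjbpl
Hunk 2: at line 9 remove [sgpyy,yprd] add [gaiaw] -> 12 lines: ydjf zdc yfdks bbd ovkt wmde itzko gwyby acpih gaiaw mowar vjbpl
Hunk 3: at line 7 remove [gwyby] add [ytpv,ghklo,pcpij] -> 14 lines: ydjf zdc yfdks bbd ovkt wmde itzko ytpv ghklo pcpij acpih gaiaw mowar vjbpl
Hunk 4: at line 2 remove [yfdks,bbd,ovkt] add [pjqa,ery] -> 13 lines: ydjf zdc pjqa ery wmde itzko ytpv ghklo pcpij acpih gaiaw mowar vjbpl
Final line count: 13

Answer: 13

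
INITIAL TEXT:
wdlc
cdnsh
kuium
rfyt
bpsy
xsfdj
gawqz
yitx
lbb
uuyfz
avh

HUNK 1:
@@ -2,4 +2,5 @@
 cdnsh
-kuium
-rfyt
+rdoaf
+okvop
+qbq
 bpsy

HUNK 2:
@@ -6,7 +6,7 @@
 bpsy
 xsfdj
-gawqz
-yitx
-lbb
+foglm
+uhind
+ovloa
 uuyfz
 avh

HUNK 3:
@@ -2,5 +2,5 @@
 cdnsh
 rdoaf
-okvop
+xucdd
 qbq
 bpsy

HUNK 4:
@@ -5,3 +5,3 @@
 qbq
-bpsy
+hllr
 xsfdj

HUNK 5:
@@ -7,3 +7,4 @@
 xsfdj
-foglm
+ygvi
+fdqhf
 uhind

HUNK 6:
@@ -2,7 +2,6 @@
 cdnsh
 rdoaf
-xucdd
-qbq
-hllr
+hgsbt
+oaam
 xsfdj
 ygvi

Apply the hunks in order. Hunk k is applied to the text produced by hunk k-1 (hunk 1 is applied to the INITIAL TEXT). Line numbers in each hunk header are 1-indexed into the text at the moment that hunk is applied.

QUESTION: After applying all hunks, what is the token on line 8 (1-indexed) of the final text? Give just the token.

Answer: fdqhf

Derivation:
Hunk 1: at line 2 remove [kuium,rfyt] add [rdoaf,okvop,qbq] -> 12 lines: wdlc cdnsh rdoaf okvop qbq bpsy xsfdj gawqz yitx lbb uuyfz avh
Hunk 2: at line 6 remove [gawqz,yitx,lbb] add [foglm,uhind,ovloa] -> 12 lines: wdlc cdnsh rdoaf okvop qbq bpsy xsfdj foglm uhind ovloa uuyfz avh
Hunk 3: at line 2 remove [okvop] add [xucdd] -> 12 lines: wdlc cdnsh rdoaf xucdd qbq bpsy xsfdj foglm uhind ovloa uuyfz avh
Hunk 4: at line 5 remove [bpsy] add [hllr] -> 12 lines: wdlc cdnsh rdoaf xucdd qbq hllr xsfdj foglm uhind ovloa uuyfz avh
Hunk 5: at line 7 remove [foglm] add [ygvi,fdqhf] -> 13 lines: wdlc cdnsh rdoaf xucdd qbq hllr xsfdj ygvi fdqhf uhind ovloa uuyfz avh
Hunk 6: at line 2 remove [xucdd,qbq,hllr] add [hgsbt,oaam] -> 12 lines: wdlc cdnsh rdoaf hgsbt oaam xsfdj ygvi fdqhf uhind ovloa uuyfz avh
Final line 8: fdqhf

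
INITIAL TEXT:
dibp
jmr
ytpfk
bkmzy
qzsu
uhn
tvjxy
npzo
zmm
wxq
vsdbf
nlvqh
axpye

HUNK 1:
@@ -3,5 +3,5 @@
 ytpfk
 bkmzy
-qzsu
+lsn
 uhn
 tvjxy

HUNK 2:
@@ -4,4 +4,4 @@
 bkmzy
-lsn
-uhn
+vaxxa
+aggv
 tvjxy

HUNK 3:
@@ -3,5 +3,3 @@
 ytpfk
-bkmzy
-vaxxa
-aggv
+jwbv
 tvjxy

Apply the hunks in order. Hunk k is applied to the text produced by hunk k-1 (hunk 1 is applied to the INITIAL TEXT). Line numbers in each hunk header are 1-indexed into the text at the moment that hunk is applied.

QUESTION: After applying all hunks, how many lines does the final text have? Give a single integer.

Answer: 11

Derivation:
Hunk 1: at line 3 remove [qzsu] add [lsn] -> 13 lines: dibp jmr ytpfk bkmzy lsn uhn tvjxy npzo zmm wxq vsdbf nlvqh axpye
Hunk 2: at line 4 remove [lsn,uhn] add [vaxxa,aggv] -> 13 lines: dibp jmr ytpfk bkmzy vaxxa aggv tvjxy npzo zmm wxq vsdbf nlvqh axpye
Hunk 3: at line 3 remove [bkmzy,vaxxa,aggv] add [jwbv] -> 11 lines: dibp jmr ytpfk jwbv tvjxy npzo zmm wxq vsdbf nlvqh axpye
Final line count: 11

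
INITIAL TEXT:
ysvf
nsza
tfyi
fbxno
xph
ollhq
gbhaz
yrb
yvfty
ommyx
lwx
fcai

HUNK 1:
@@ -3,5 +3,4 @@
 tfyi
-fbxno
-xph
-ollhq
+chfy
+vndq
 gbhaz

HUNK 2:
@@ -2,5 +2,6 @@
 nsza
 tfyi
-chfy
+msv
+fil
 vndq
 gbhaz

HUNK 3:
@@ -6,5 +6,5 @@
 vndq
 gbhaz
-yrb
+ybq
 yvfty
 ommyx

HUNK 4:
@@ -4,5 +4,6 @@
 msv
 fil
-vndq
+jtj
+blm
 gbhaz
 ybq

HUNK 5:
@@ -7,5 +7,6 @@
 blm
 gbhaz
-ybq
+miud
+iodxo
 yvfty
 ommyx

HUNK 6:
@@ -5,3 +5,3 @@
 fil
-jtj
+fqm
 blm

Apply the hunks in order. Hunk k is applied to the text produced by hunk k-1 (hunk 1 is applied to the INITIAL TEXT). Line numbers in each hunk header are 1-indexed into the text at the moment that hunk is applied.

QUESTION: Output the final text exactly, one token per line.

Answer: ysvf
nsza
tfyi
msv
fil
fqm
blm
gbhaz
miud
iodxo
yvfty
ommyx
lwx
fcai

Derivation:
Hunk 1: at line 3 remove [fbxno,xph,ollhq] add [chfy,vndq] -> 11 lines: ysvf nsza tfyi chfy vndq gbhaz yrb yvfty ommyx lwx fcai
Hunk 2: at line 2 remove [chfy] add [msv,fil] -> 12 lines: ysvf nsza tfyi msv fil vndq gbhaz yrb yvfty ommyx lwx fcai
Hunk 3: at line 6 remove [yrb] add [ybq] -> 12 lines: ysvf nsza tfyi msv fil vndq gbhaz ybq yvfty ommyx lwx fcai
Hunk 4: at line 4 remove [vndq] add [jtj,blm] -> 13 lines: ysvf nsza tfyi msv fil jtj blm gbhaz ybq yvfty ommyx lwx fcai
Hunk 5: at line 7 remove [ybq] add [miud,iodxo] -> 14 lines: ysvf nsza tfyi msv fil jtj blm gbhaz miud iodxo yvfty ommyx lwx fcai
Hunk 6: at line 5 remove [jtj] add [fqm] -> 14 lines: ysvf nsza tfyi msv fil fqm blm gbhaz miud iodxo yvfty ommyx lwx fcai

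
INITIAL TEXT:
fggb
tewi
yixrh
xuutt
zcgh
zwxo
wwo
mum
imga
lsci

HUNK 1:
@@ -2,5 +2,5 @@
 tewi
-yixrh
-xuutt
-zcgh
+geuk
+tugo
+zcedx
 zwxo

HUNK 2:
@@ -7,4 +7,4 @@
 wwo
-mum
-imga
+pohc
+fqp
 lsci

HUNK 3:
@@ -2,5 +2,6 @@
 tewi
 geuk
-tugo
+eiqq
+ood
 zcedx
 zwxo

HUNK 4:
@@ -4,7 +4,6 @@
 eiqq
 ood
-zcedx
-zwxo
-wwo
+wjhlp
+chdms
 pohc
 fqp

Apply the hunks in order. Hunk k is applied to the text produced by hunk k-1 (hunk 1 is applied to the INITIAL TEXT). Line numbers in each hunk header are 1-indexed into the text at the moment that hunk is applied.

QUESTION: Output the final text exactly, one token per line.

Answer: fggb
tewi
geuk
eiqq
ood
wjhlp
chdms
pohc
fqp
lsci

Derivation:
Hunk 1: at line 2 remove [yixrh,xuutt,zcgh] add [geuk,tugo,zcedx] -> 10 lines: fggb tewi geuk tugo zcedx zwxo wwo mum imga lsci
Hunk 2: at line 7 remove [mum,imga] add [pohc,fqp] -> 10 lines: fggb tewi geuk tugo zcedx zwxo wwo pohc fqp lsci
Hunk 3: at line 2 remove [tugo] add [eiqq,ood] -> 11 lines: fggb tewi geuk eiqq ood zcedx zwxo wwo pohc fqp lsci
Hunk 4: at line 4 remove [zcedx,zwxo,wwo] add [wjhlp,chdms] -> 10 lines: fggb tewi geuk eiqq ood wjhlp chdms pohc fqp lsci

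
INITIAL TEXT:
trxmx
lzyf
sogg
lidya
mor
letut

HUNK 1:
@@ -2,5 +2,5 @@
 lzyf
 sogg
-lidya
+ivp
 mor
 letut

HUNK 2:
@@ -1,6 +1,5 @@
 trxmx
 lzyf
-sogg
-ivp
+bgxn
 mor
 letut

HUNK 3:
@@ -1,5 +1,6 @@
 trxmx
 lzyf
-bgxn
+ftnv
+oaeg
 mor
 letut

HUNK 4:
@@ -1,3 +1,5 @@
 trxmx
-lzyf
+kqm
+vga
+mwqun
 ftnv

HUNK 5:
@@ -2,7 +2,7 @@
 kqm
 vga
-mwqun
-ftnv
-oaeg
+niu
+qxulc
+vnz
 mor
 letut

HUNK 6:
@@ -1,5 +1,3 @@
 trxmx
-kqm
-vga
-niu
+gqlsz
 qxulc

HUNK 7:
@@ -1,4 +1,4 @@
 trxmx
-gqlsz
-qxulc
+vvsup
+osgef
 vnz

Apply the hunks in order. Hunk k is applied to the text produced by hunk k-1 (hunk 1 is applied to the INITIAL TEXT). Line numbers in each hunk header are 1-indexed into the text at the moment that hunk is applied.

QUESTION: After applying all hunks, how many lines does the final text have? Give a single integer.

Answer: 6

Derivation:
Hunk 1: at line 2 remove [lidya] add [ivp] -> 6 lines: trxmx lzyf sogg ivp mor letut
Hunk 2: at line 1 remove [sogg,ivp] add [bgxn] -> 5 lines: trxmx lzyf bgxn mor letut
Hunk 3: at line 1 remove [bgxn] add [ftnv,oaeg] -> 6 lines: trxmx lzyf ftnv oaeg mor letut
Hunk 4: at line 1 remove [lzyf] add [kqm,vga,mwqun] -> 8 lines: trxmx kqm vga mwqun ftnv oaeg mor letut
Hunk 5: at line 2 remove [mwqun,ftnv,oaeg] add [niu,qxulc,vnz] -> 8 lines: trxmx kqm vga niu qxulc vnz mor letut
Hunk 6: at line 1 remove [kqm,vga,niu] add [gqlsz] -> 6 lines: trxmx gqlsz qxulc vnz mor letut
Hunk 7: at line 1 remove [gqlsz,qxulc] add [vvsup,osgef] -> 6 lines: trxmx vvsup osgef vnz mor letut
Final line count: 6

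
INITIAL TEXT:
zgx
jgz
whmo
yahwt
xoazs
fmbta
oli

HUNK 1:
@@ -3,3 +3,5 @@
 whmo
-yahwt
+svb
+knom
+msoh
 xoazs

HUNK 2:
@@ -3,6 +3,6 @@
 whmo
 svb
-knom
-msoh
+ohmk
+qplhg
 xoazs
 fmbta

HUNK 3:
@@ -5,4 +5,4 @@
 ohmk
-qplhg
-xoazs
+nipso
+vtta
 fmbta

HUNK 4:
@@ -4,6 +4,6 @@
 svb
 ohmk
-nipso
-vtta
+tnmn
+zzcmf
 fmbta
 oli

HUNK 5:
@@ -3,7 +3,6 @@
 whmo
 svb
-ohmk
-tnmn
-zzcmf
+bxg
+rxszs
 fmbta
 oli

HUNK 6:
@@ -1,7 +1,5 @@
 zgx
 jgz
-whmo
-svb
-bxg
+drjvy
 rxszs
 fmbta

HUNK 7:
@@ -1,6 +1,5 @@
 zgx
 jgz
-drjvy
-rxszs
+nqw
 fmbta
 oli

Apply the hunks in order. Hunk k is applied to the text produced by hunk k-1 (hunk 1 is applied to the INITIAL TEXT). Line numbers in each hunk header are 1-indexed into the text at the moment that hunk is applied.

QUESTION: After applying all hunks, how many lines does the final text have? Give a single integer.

Answer: 5

Derivation:
Hunk 1: at line 3 remove [yahwt] add [svb,knom,msoh] -> 9 lines: zgx jgz whmo svb knom msoh xoazs fmbta oli
Hunk 2: at line 3 remove [knom,msoh] add [ohmk,qplhg] -> 9 lines: zgx jgz whmo svb ohmk qplhg xoazs fmbta oli
Hunk 3: at line 5 remove [qplhg,xoazs] add [nipso,vtta] -> 9 lines: zgx jgz whmo svb ohmk nipso vtta fmbta oli
Hunk 4: at line 4 remove [nipso,vtta] add [tnmn,zzcmf] -> 9 lines: zgx jgz whmo svb ohmk tnmn zzcmf fmbta oli
Hunk 5: at line 3 remove [ohmk,tnmn,zzcmf] add [bxg,rxszs] -> 8 lines: zgx jgz whmo svb bxg rxszs fmbta oli
Hunk 6: at line 1 remove [whmo,svb,bxg] add [drjvy] -> 6 lines: zgx jgz drjvy rxszs fmbta oli
Hunk 7: at line 1 remove [drjvy,rxszs] add [nqw] -> 5 lines: zgx jgz nqw fmbta oli
Final line count: 5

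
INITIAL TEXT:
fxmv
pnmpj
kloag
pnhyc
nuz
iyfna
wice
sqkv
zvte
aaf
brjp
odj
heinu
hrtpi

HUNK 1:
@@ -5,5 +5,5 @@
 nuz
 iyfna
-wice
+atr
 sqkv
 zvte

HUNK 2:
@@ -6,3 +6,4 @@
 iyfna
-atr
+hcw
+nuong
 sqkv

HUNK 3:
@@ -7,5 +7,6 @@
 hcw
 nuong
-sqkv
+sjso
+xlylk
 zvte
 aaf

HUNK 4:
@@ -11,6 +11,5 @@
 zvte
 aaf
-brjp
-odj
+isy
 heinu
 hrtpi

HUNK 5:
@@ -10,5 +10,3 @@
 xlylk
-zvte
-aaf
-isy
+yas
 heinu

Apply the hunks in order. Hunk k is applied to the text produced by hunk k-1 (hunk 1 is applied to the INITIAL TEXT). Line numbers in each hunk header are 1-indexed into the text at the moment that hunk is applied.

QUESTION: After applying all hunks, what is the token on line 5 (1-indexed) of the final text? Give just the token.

Answer: nuz

Derivation:
Hunk 1: at line 5 remove [wice] add [atr] -> 14 lines: fxmv pnmpj kloag pnhyc nuz iyfna atr sqkv zvte aaf brjp odj heinu hrtpi
Hunk 2: at line 6 remove [atr] add [hcw,nuong] -> 15 lines: fxmv pnmpj kloag pnhyc nuz iyfna hcw nuong sqkv zvte aaf brjp odj heinu hrtpi
Hunk 3: at line 7 remove [sqkv] add [sjso,xlylk] -> 16 lines: fxmv pnmpj kloag pnhyc nuz iyfna hcw nuong sjso xlylk zvte aaf brjp odj heinu hrtpi
Hunk 4: at line 11 remove [brjp,odj] add [isy] -> 15 lines: fxmv pnmpj kloag pnhyc nuz iyfna hcw nuong sjso xlylk zvte aaf isy heinu hrtpi
Hunk 5: at line 10 remove [zvte,aaf,isy] add [yas] -> 13 lines: fxmv pnmpj kloag pnhyc nuz iyfna hcw nuong sjso xlylk yas heinu hrtpi
Final line 5: nuz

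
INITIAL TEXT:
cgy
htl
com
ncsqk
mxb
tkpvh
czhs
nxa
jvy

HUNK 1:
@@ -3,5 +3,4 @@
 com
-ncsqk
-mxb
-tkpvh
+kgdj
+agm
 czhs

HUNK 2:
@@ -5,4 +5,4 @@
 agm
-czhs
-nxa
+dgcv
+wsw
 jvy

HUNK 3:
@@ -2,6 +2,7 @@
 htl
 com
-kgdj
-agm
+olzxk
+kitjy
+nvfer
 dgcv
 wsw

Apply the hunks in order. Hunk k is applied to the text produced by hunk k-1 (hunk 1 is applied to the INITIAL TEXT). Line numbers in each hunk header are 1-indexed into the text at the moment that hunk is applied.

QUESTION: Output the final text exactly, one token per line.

Hunk 1: at line 3 remove [ncsqk,mxb,tkpvh] add [kgdj,agm] -> 8 lines: cgy htl com kgdj agm czhs nxa jvy
Hunk 2: at line 5 remove [czhs,nxa] add [dgcv,wsw] -> 8 lines: cgy htl com kgdj agm dgcv wsw jvy
Hunk 3: at line 2 remove [kgdj,agm] add [olzxk,kitjy,nvfer] -> 9 lines: cgy htl com olzxk kitjy nvfer dgcv wsw jvy

Answer: cgy
htl
com
olzxk
kitjy
nvfer
dgcv
wsw
jvy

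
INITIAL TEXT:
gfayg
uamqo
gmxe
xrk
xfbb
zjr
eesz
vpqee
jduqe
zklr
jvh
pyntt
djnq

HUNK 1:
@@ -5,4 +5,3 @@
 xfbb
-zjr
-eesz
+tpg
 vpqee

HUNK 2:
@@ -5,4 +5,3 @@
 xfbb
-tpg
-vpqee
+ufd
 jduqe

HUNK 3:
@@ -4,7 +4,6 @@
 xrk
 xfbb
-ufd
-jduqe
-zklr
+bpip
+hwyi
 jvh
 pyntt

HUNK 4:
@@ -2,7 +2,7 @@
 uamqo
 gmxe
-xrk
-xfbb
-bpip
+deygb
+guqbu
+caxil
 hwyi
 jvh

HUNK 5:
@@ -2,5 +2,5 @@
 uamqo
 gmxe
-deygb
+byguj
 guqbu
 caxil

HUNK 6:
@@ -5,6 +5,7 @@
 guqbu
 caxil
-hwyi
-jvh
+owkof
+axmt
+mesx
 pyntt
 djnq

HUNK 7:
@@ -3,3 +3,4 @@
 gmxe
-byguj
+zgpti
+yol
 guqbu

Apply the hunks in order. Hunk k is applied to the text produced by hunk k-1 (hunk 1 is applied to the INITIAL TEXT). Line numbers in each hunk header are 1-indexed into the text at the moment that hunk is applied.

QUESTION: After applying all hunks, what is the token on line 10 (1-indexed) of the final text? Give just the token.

Answer: mesx

Derivation:
Hunk 1: at line 5 remove [zjr,eesz] add [tpg] -> 12 lines: gfayg uamqo gmxe xrk xfbb tpg vpqee jduqe zklr jvh pyntt djnq
Hunk 2: at line 5 remove [tpg,vpqee] add [ufd] -> 11 lines: gfayg uamqo gmxe xrk xfbb ufd jduqe zklr jvh pyntt djnq
Hunk 3: at line 4 remove [ufd,jduqe,zklr] add [bpip,hwyi] -> 10 lines: gfayg uamqo gmxe xrk xfbb bpip hwyi jvh pyntt djnq
Hunk 4: at line 2 remove [xrk,xfbb,bpip] add [deygb,guqbu,caxil] -> 10 lines: gfayg uamqo gmxe deygb guqbu caxil hwyi jvh pyntt djnq
Hunk 5: at line 2 remove [deygb] add [byguj] -> 10 lines: gfayg uamqo gmxe byguj guqbu caxil hwyi jvh pyntt djnq
Hunk 6: at line 5 remove [hwyi,jvh] add [owkof,axmt,mesx] -> 11 lines: gfayg uamqo gmxe byguj guqbu caxil owkof axmt mesx pyntt djnq
Hunk 7: at line 3 remove [byguj] add [zgpti,yol] -> 12 lines: gfayg uamqo gmxe zgpti yol guqbu caxil owkof axmt mesx pyntt djnq
Final line 10: mesx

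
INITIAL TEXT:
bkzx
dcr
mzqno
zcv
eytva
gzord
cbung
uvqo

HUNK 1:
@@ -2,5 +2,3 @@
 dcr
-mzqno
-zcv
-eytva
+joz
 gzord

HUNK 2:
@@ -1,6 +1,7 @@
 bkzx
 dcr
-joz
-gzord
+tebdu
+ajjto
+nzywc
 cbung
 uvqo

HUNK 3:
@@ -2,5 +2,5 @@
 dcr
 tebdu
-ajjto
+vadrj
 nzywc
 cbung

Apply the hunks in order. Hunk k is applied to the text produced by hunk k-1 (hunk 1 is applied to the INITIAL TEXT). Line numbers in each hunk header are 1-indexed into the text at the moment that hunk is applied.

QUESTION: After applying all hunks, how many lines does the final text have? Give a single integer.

Hunk 1: at line 2 remove [mzqno,zcv,eytva] add [joz] -> 6 lines: bkzx dcr joz gzord cbung uvqo
Hunk 2: at line 1 remove [joz,gzord] add [tebdu,ajjto,nzywc] -> 7 lines: bkzx dcr tebdu ajjto nzywc cbung uvqo
Hunk 3: at line 2 remove [ajjto] add [vadrj] -> 7 lines: bkzx dcr tebdu vadrj nzywc cbung uvqo
Final line count: 7

Answer: 7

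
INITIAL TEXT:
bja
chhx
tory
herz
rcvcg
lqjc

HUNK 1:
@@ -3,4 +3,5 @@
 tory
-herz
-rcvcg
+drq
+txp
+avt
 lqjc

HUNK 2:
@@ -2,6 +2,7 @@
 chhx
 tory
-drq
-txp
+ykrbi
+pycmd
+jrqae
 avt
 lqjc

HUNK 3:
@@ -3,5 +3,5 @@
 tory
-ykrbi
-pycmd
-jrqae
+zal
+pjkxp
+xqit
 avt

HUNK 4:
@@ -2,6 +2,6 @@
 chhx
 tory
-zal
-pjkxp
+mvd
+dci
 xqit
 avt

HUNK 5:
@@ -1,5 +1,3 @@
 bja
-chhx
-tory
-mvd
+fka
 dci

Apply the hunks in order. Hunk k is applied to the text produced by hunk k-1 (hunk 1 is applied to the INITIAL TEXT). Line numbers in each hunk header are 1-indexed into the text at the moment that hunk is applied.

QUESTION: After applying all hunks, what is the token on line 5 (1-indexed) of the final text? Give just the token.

Hunk 1: at line 3 remove [herz,rcvcg] add [drq,txp,avt] -> 7 lines: bja chhx tory drq txp avt lqjc
Hunk 2: at line 2 remove [drq,txp] add [ykrbi,pycmd,jrqae] -> 8 lines: bja chhx tory ykrbi pycmd jrqae avt lqjc
Hunk 3: at line 3 remove [ykrbi,pycmd,jrqae] add [zal,pjkxp,xqit] -> 8 lines: bja chhx tory zal pjkxp xqit avt lqjc
Hunk 4: at line 2 remove [zal,pjkxp] add [mvd,dci] -> 8 lines: bja chhx tory mvd dci xqit avt lqjc
Hunk 5: at line 1 remove [chhx,tory,mvd] add [fka] -> 6 lines: bja fka dci xqit avt lqjc
Final line 5: avt

Answer: avt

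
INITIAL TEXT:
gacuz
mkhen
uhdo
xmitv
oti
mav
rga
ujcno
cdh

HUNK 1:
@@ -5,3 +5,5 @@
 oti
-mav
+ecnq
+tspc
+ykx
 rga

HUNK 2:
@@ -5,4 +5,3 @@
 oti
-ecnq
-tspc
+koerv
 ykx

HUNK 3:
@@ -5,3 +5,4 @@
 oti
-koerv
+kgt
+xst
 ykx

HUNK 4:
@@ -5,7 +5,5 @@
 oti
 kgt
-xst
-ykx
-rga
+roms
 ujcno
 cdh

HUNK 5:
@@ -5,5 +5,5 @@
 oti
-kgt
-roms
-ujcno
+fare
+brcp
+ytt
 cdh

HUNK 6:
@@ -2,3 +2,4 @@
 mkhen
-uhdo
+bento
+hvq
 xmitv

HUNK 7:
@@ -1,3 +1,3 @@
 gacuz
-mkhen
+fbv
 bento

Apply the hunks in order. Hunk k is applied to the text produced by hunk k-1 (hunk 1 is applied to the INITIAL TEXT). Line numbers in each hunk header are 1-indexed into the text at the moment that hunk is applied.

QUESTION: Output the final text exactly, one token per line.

Hunk 1: at line 5 remove [mav] add [ecnq,tspc,ykx] -> 11 lines: gacuz mkhen uhdo xmitv oti ecnq tspc ykx rga ujcno cdh
Hunk 2: at line 5 remove [ecnq,tspc] add [koerv] -> 10 lines: gacuz mkhen uhdo xmitv oti koerv ykx rga ujcno cdh
Hunk 3: at line 5 remove [koerv] add [kgt,xst] -> 11 lines: gacuz mkhen uhdo xmitv oti kgt xst ykx rga ujcno cdh
Hunk 4: at line 5 remove [xst,ykx,rga] add [roms] -> 9 lines: gacuz mkhen uhdo xmitv oti kgt roms ujcno cdh
Hunk 5: at line 5 remove [kgt,roms,ujcno] add [fare,brcp,ytt] -> 9 lines: gacuz mkhen uhdo xmitv oti fare brcp ytt cdh
Hunk 6: at line 2 remove [uhdo] add [bento,hvq] -> 10 lines: gacuz mkhen bento hvq xmitv oti fare brcp ytt cdh
Hunk 7: at line 1 remove [mkhen] add [fbv] -> 10 lines: gacuz fbv bento hvq xmitv oti fare brcp ytt cdh

Answer: gacuz
fbv
bento
hvq
xmitv
oti
fare
brcp
ytt
cdh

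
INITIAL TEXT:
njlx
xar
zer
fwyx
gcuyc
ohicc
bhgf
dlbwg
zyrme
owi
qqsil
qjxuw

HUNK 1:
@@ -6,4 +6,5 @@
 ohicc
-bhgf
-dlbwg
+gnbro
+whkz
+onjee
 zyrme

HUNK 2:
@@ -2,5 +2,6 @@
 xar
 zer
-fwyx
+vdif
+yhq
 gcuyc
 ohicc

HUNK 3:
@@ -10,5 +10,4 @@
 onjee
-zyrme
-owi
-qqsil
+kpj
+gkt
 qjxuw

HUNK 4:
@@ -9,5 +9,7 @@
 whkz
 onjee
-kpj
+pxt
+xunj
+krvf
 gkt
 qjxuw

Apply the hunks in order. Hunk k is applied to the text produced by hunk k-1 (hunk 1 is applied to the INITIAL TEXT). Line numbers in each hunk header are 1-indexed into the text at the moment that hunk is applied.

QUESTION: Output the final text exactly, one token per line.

Answer: njlx
xar
zer
vdif
yhq
gcuyc
ohicc
gnbro
whkz
onjee
pxt
xunj
krvf
gkt
qjxuw

Derivation:
Hunk 1: at line 6 remove [bhgf,dlbwg] add [gnbro,whkz,onjee] -> 13 lines: njlx xar zer fwyx gcuyc ohicc gnbro whkz onjee zyrme owi qqsil qjxuw
Hunk 2: at line 2 remove [fwyx] add [vdif,yhq] -> 14 lines: njlx xar zer vdif yhq gcuyc ohicc gnbro whkz onjee zyrme owi qqsil qjxuw
Hunk 3: at line 10 remove [zyrme,owi,qqsil] add [kpj,gkt] -> 13 lines: njlx xar zer vdif yhq gcuyc ohicc gnbro whkz onjee kpj gkt qjxuw
Hunk 4: at line 9 remove [kpj] add [pxt,xunj,krvf] -> 15 lines: njlx xar zer vdif yhq gcuyc ohicc gnbro whkz onjee pxt xunj krvf gkt qjxuw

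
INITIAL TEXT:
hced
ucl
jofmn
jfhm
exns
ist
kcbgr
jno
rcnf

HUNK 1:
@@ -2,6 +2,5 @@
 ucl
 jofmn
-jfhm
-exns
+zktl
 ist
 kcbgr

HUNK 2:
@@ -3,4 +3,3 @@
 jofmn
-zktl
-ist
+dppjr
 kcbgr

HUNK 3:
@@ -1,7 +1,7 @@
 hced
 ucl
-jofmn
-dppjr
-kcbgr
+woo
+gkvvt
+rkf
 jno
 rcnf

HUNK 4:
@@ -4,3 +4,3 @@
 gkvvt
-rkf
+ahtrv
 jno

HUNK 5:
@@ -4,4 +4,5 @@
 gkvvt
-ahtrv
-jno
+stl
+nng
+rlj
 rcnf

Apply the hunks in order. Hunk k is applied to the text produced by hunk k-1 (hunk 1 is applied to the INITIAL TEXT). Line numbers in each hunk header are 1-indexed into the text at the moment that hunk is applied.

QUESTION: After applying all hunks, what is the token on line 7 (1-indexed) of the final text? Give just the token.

Hunk 1: at line 2 remove [jfhm,exns] add [zktl] -> 8 lines: hced ucl jofmn zktl ist kcbgr jno rcnf
Hunk 2: at line 3 remove [zktl,ist] add [dppjr] -> 7 lines: hced ucl jofmn dppjr kcbgr jno rcnf
Hunk 3: at line 1 remove [jofmn,dppjr,kcbgr] add [woo,gkvvt,rkf] -> 7 lines: hced ucl woo gkvvt rkf jno rcnf
Hunk 4: at line 4 remove [rkf] add [ahtrv] -> 7 lines: hced ucl woo gkvvt ahtrv jno rcnf
Hunk 5: at line 4 remove [ahtrv,jno] add [stl,nng,rlj] -> 8 lines: hced ucl woo gkvvt stl nng rlj rcnf
Final line 7: rlj

Answer: rlj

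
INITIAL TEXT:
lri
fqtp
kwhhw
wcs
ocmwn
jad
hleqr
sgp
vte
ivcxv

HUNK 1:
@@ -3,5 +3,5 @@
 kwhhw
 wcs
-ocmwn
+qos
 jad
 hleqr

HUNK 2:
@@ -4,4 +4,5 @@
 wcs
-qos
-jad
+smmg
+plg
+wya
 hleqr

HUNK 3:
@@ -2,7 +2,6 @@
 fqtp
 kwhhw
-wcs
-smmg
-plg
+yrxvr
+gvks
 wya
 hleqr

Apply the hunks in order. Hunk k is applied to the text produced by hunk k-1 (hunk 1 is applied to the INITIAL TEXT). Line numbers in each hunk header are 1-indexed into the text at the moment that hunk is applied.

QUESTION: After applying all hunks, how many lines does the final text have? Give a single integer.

Answer: 10

Derivation:
Hunk 1: at line 3 remove [ocmwn] add [qos] -> 10 lines: lri fqtp kwhhw wcs qos jad hleqr sgp vte ivcxv
Hunk 2: at line 4 remove [qos,jad] add [smmg,plg,wya] -> 11 lines: lri fqtp kwhhw wcs smmg plg wya hleqr sgp vte ivcxv
Hunk 3: at line 2 remove [wcs,smmg,plg] add [yrxvr,gvks] -> 10 lines: lri fqtp kwhhw yrxvr gvks wya hleqr sgp vte ivcxv
Final line count: 10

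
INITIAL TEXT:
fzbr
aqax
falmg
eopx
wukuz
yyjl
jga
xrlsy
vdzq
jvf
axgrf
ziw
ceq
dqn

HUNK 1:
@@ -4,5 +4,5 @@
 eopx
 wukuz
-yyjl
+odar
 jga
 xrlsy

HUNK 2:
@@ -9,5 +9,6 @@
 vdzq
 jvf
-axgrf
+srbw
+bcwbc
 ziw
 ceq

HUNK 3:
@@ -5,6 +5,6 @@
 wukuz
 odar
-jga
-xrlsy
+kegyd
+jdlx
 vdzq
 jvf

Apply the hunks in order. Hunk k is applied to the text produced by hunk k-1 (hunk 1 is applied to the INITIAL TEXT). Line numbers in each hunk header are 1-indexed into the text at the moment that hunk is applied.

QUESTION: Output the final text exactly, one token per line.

Hunk 1: at line 4 remove [yyjl] add [odar] -> 14 lines: fzbr aqax falmg eopx wukuz odar jga xrlsy vdzq jvf axgrf ziw ceq dqn
Hunk 2: at line 9 remove [axgrf] add [srbw,bcwbc] -> 15 lines: fzbr aqax falmg eopx wukuz odar jga xrlsy vdzq jvf srbw bcwbc ziw ceq dqn
Hunk 3: at line 5 remove [jga,xrlsy] add [kegyd,jdlx] -> 15 lines: fzbr aqax falmg eopx wukuz odar kegyd jdlx vdzq jvf srbw bcwbc ziw ceq dqn

Answer: fzbr
aqax
falmg
eopx
wukuz
odar
kegyd
jdlx
vdzq
jvf
srbw
bcwbc
ziw
ceq
dqn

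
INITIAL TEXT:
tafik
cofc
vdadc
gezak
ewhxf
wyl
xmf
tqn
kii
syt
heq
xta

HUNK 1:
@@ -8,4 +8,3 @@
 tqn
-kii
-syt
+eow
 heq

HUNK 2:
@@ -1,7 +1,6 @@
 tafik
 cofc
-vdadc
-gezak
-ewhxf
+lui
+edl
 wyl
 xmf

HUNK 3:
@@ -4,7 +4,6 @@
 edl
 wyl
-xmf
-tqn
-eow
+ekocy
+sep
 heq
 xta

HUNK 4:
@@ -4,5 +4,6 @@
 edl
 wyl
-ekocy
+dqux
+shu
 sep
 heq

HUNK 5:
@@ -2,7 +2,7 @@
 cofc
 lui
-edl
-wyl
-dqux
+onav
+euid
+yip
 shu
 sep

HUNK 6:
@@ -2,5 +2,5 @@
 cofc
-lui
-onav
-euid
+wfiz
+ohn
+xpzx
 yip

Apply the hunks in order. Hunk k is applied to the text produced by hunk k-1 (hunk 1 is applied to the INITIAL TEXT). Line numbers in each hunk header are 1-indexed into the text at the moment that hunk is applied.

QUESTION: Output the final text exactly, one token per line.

Answer: tafik
cofc
wfiz
ohn
xpzx
yip
shu
sep
heq
xta

Derivation:
Hunk 1: at line 8 remove [kii,syt] add [eow] -> 11 lines: tafik cofc vdadc gezak ewhxf wyl xmf tqn eow heq xta
Hunk 2: at line 1 remove [vdadc,gezak,ewhxf] add [lui,edl] -> 10 lines: tafik cofc lui edl wyl xmf tqn eow heq xta
Hunk 3: at line 4 remove [xmf,tqn,eow] add [ekocy,sep] -> 9 lines: tafik cofc lui edl wyl ekocy sep heq xta
Hunk 4: at line 4 remove [ekocy] add [dqux,shu] -> 10 lines: tafik cofc lui edl wyl dqux shu sep heq xta
Hunk 5: at line 2 remove [edl,wyl,dqux] add [onav,euid,yip] -> 10 lines: tafik cofc lui onav euid yip shu sep heq xta
Hunk 6: at line 2 remove [lui,onav,euid] add [wfiz,ohn,xpzx] -> 10 lines: tafik cofc wfiz ohn xpzx yip shu sep heq xta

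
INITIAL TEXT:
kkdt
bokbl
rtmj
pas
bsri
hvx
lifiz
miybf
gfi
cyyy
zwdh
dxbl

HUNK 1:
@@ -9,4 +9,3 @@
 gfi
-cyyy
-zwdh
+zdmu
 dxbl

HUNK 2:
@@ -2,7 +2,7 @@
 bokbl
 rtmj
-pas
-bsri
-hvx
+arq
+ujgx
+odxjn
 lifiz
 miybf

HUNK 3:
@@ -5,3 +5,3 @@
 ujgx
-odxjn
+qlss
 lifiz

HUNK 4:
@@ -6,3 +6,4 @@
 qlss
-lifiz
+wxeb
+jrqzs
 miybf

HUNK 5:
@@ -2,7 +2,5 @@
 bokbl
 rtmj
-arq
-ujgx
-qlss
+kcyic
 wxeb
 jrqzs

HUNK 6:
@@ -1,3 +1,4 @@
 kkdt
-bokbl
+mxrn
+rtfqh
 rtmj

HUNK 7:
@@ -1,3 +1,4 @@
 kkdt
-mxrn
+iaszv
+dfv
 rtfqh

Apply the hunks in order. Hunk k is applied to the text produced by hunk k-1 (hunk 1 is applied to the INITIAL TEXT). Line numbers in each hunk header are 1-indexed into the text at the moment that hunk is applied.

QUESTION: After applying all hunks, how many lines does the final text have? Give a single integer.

Hunk 1: at line 9 remove [cyyy,zwdh] add [zdmu] -> 11 lines: kkdt bokbl rtmj pas bsri hvx lifiz miybf gfi zdmu dxbl
Hunk 2: at line 2 remove [pas,bsri,hvx] add [arq,ujgx,odxjn] -> 11 lines: kkdt bokbl rtmj arq ujgx odxjn lifiz miybf gfi zdmu dxbl
Hunk 3: at line 5 remove [odxjn] add [qlss] -> 11 lines: kkdt bokbl rtmj arq ujgx qlss lifiz miybf gfi zdmu dxbl
Hunk 4: at line 6 remove [lifiz] add [wxeb,jrqzs] -> 12 lines: kkdt bokbl rtmj arq ujgx qlss wxeb jrqzs miybf gfi zdmu dxbl
Hunk 5: at line 2 remove [arq,ujgx,qlss] add [kcyic] -> 10 lines: kkdt bokbl rtmj kcyic wxeb jrqzs miybf gfi zdmu dxbl
Hunk 6: at line 1 remove [bokbl] add [mxrn,rtfqh] -> 11 lines: kkdt mxrn rtfqh rtmj kcyic wxeb jrqzs miybf gfi zdmu dxbl
Hunk 7: at line 1 remove [mxrn] add [iaszv,dfv] -> 12 lines: kkdt iaszv dfv rtfqh rtmj kcyic wxeb jrqzs miybf gfi zdmu dxbl
Final line count: 12

Answer: 12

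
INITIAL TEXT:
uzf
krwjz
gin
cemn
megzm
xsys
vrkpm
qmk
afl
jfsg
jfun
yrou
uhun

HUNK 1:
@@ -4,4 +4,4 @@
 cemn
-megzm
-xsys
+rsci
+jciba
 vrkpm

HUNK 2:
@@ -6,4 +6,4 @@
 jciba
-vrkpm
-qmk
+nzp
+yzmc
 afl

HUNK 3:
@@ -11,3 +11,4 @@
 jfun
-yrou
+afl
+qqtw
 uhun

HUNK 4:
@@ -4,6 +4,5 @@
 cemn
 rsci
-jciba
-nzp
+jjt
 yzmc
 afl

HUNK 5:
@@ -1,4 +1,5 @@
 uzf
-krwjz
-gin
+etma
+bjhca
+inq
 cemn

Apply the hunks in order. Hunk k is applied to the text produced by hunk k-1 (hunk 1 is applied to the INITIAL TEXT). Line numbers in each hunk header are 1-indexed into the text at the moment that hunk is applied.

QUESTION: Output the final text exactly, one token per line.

Answer: uzf
etma
bjhca
inq
cemn
rsci
jjt
yzmc
afl
jfsg
jfun
afl
qqtw
uhun

Derivation:
Hunk 1: at line 4 remove [megzm,xsys] add [rsci,jciba] -> 13 lines: uzf krwjz gin cemn rsci jciba vrkpm qmk afl jfsg jfun yrou uhun
Hunk 2: at line 6 remove [vrkpm,qmk] add [nzp,yzmc] -> 13 lines: uzf krwjz gin cemn rsci jciba nzp yzmc afl jfsg jfun yrou uhun
Hunk 3: at line 11 remove [yrou] add [afl,qqtw] -> 14 lines: uzf krwjz gin cemn rsci jciba nzp yzmc afl jfsg jfun afl qqtw uhun
Hunk 4: at line 4 remove [jciba,nzp] add [jjt] -> 13 lines: uzf krwjz gin cemn rsci jjt yzmc afl jfsg jfun afl qqtw uhun
Hunk 5: at line 1 remove [krwjz,gin] add [etma,bjhca,inq] -> 14 lines: uzf etma bjhca inq cemn rsci jjt yzmc afl jfsg jfun afl qqtw uhun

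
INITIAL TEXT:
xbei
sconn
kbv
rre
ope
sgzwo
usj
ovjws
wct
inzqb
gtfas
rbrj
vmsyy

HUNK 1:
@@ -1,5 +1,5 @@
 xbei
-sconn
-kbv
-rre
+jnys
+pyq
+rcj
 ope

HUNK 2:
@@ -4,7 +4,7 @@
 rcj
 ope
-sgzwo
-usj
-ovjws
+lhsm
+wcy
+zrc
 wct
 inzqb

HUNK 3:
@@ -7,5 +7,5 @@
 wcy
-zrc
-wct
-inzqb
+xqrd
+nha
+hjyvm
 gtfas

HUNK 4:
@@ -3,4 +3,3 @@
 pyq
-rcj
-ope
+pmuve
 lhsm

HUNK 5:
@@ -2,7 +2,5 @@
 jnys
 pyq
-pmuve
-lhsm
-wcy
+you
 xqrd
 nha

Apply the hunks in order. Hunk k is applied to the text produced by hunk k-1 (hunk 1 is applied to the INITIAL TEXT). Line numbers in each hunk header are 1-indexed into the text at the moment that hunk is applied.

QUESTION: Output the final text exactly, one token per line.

Hunk 1: at line 1 remove [sconn,kbv,rre] add [jnys,pyq,rcj] -> 13 lines: xbei jnys pyq rcj ope sgzwo usj ovjws wct inzqb gtfas rbrj vmsyy
Hunk 2: at line 4 remove [sgzwo,usj,ovjws] add [lhsm,wcy,zrc] -> 13 lines: xbei jnys pyq rcj ope lhsm wcy zrc wct inzqb gtfas rbrj vmsyy
Hunk 3: at line 7 remove [zrc,wct,inzqb] add [xqrd,nha,hjyvm] -> 13 lines: xbei jnys pyq rcj ope lhsm wcy xqrd nha hjyvm gtfas rbrj vmsyy
Hunk 4: at line 3 remove [rcj,ope] add [pmuve] -> 12 lines: xbei jnys pyq pmuve lhsm wcy xqrd nha hjyvm gtfas rbrj vmsyy
Hunk 5: at line 2 remove [pmuve,lhsm,wcy] add [you] -> 10 lines: xbei jnys pyq you xqrd nha hjyvm gtfas rbrj vmsyy

Answer: xbei
jnys
pyq
you
xqrd
nha
hjyvm
gtfas
rbrj
vmsyy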